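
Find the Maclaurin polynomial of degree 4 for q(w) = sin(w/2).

q(0) = 0
q′(0) = 1/2
q′′(0) = 0
q′′′(0) = -1/8
q^(4)(0) = 0
Dividing each by k! gives the coefficients c_0, ..., c_4.

-w^3/48 + w/2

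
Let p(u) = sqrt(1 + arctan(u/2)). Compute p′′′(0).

Plug the Maclaurin series of the inner function into that of the outer and collect terms.
The coefficient of u^3 in the expansion is -5/384, so p′′′(0) = 3! * (-5/384) = -5/64.

-5/64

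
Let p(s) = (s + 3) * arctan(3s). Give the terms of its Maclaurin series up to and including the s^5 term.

729*s^5/5 - 9*s^4 - 27*s^3 + 3*s^2 + 9*s

Distribute the polynomial across the series and collect like powers.
[s^0] = 0;  [s^1] = 9;  [s^2] = 3;  [s^3] = -27;  [s^4] = -9;  [s^5] = 729/5.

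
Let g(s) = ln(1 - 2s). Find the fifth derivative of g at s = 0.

-768

From the series, [s^5] g = -32/5; multiply by 5! = 120 to get -768.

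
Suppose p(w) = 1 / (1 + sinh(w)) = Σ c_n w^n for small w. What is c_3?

-7/6

Expand as Σ (-1)^k u^k with u equal to the inner function's series.
p(0) = 1
p′(0) = -1
p′′(0) = 2
p′′′(0) = -7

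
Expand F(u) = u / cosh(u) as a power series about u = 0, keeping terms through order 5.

5*u^5/24 - u^3/2 + u

Invert the denominator's series and multiply.
[u^0] = 0;  [u^1] = 1;  [u^2] = 0;  [u^3] = -1/2;  [u^4] = 0;  [u^5] = 5/24.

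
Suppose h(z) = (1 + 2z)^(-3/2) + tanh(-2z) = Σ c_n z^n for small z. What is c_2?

Add the two expansions coefficient-wise.
h(0) = 1
h′(0) = -5
h′′(0) = 15
Dividing each by k! gives the coefficients c_0, ..., c_2.

15/2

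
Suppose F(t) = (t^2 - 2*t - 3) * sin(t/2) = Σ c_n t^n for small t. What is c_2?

-1

Shift and add copies of the series according to the polynomial's terms.
F(0) = 0
F′(0) = -3/2
F′′(0) = -2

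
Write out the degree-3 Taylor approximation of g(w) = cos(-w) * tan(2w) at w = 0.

5*w^3/3 + 2*w

Multiply the two series term by term and collect like powers.
[w^0] = 0;  [w^1] = 2;  [w^2] = 0;  [w^3] = 5/3.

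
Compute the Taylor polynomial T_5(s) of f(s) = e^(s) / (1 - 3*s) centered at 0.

5087*s^5/15 + 2713*s^4/24 + 113*s^3/3 + 25*s^2/2 + 4*s + 1

Multiply the numerator's expansion by the denominator's geometric series.
[s^0] = 1;  [s^1] = 4;  [s^2] = 25/2;  [s^3] = 113/3;  [s^4] = 2713/24;  [s^5] = 5087/15.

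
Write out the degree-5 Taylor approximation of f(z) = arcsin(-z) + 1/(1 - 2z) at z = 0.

1277*z^5/40 + 16*z^4 + 47*z^3/6 + 4*z^2 + z + 1

Add the two expansions coefficient-wise.
f(0) = 1
f′(0) = 1
f′′(0) = 8
f′′′(0) = 47
f^(4)(0) = 384
f^(5)(0) = 3831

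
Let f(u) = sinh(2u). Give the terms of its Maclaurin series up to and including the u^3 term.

f(0) = 0
f′(0) = 2
f′′(0) = 0
f′′′(0) = 8

4*u^3/3 + 2*u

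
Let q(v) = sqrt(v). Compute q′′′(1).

The coefficient of (v - 1)^3 in the expansion is 1/16, so q′′′(1) = 3! * (1/16) = 3/8.

3/8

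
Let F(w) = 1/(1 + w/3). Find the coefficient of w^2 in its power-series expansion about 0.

F(0) = 1
F′(0) = -1/3
F′′(0) = 2/9
The Taylor polynomial is Σ F^(k)(0)/k! · w^k.

1/9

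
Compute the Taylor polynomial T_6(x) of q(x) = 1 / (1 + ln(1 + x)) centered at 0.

Expand as Σ (-1)^k u^k with u equal to the inner function's series.
[x^0] = 1;  [x^1] = -1;  [x^2] = 3/2;  [x^3] = -7/3;  [x^4] = 11/3;  [x^5] = -347/60;  [x^6] = 3289/360.

3289*x^6/360 - 347*x^5/60 + 11*x^4/3 - 7*x^3/3 + 3*x^2/2 - x + 1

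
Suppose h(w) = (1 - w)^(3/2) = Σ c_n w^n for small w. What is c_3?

1/16

h(0) = 1
h′(0) = -3/2
h′′(0) = 3/4
h′′′(0) = 3/8
So c_3 = h′′′(0)/3! = 1/16.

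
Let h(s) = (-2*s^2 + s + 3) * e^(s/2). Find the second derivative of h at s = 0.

Shift and add copies of the series according to the polynomial's terms.
From the series, [s^2] h = -9/8; multiply by 2! = 2 to get -9/4.

-9/4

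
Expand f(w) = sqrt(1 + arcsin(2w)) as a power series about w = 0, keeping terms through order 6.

-3169*w^6/720 + 123*w^5/40 - 31*w^4/24 + 7*w^3/6 - w^2/2 + w + 1

Substitute the inner expansion into the outer series and collect powers.
[w^0] = 1;  [w^1] = 1;  [w^2] = -1/2;  [w^3] = 7/6;  [w^4] = -31/24;  [w^5] = 123/40;  [w^6] = -3169/720.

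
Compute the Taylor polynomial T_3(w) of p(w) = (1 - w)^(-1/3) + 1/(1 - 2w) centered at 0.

662*w^3/81 + 38*w^2/9 + 7*w/3 + 2

Add the two expansions coefficient-wise.
p(0) = 2
p′(0) = 7/3
p′′(0) = 76/9
p′′′(0) = 1324/27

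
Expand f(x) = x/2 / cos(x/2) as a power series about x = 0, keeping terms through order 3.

x^3/16 + x/2

Divide the numerator series by the denominator series (power-series long division).
f(0) = 0
f′(0) = 1/2
f′′(0) = 0
f′′′(0) = 3/8
Dividing each by k! gives the coefficients c_0, ..., c_3.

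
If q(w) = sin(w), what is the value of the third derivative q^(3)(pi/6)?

-sqrt(3)/2

The coefficient of (w - pi/6)^3 in the expansion is -sqrt(3)/12, so q′′′(pi/6) = 3! * (-sqrt(3)/12) = -sqrt(3)/2.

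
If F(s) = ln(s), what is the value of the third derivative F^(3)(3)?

The coefficient of (s - 3)^3 in the expansion is 1/81, so F′′′(3) = 3! * (1/81) = 2/27.

2/27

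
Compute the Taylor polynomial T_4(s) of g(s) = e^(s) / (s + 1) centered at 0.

3*s^4/8 - s^3/3 + s^2/2 + 1

Expand 1/(denominator) as a geometric series and multiply by the numerator's series.
g(0) = 1
g′(0) = 0
g′′(0) = 1
g′′′(0) = -2
g^(4)(0) = 9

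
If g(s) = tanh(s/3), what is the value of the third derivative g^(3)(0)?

-2/27

Use the known series and substitute for the argument.
From the series, [s^3] g = -1/81; multiply by 3! = 6 to get -2/27.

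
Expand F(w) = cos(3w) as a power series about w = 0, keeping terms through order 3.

[w^0] = 1;  [w^1] = 0;  [w^2] = -9/2;  [w^3] = 0.

1 - 9*w^2/2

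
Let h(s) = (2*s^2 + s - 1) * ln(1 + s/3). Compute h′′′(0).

97/27

Multiply each power in the prefactor through the base expansion.
From the series, [s^3] h = 97/162; multiply by 3! = 6 to get 97/27.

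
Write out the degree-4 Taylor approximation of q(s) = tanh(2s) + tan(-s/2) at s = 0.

Combine the two series term by term.

-65*s^3/24 + 3*s/2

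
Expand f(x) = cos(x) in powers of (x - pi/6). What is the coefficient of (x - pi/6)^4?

f(pi/6) = sqrt(3)/2
f′(pi/6) = -1/2
f′′(pi/6) = -sqrt(3)/2
f′′′(pi/6) = 1/2
f^(4)(pi/6) = sqrt(3)/2

sqrt(3)/48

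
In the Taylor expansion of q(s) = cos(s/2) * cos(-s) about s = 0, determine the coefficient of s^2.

Expand each factor separately, then convolve coefficients.
[s^0] = 1;  [s^1] = 0;  [s^2] = -5/8.

-5/8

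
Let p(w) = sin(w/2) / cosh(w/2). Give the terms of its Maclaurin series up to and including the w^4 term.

-w^3/12 + w/2

Divide the numerator series by the denominator series (power-series long division).
p(0) = 0
p′(0) = 1/2
p′′(0) = 0
p′′′(0) = -1/2
p^(4)(0) = 0
Dividing each by k! gives the coefficients c_0, ..., c_4.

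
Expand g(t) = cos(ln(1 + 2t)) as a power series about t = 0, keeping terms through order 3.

Let u equal the inner series; expand the outer function in u and truncate.

4*t^3 - 2*t^2 + 1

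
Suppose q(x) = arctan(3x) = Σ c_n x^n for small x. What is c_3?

-9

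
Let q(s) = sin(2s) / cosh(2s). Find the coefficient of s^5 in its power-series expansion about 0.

48/5

Write the quotient as an unknown series and match coefficients against numerator = denominator · series.
[s^0] = 0;  [s^1] = 2;  [s^2] = 0;  [s^3] = -16/3;  [s^4] = 0;  [s^5] = 48/5.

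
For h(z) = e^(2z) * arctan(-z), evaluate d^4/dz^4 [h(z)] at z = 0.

Expand each factor separately, then convolve coefficients.
From the series, [z^4] h = -2/3; multiply by 4! = 24 to get -16.

-16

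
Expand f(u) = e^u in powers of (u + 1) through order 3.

(u + 1)^3*e^(-1)/6 + (u + 1)^2*e^(-1)/2 + (u + 1)*e^(-1) + e^(-1)

f(-1) = e^(-1)
f′(-1) = e^(-1)
f′′(-1) = e^(-1)
f′′′(-1) = e^(-1)
Dividing each by k! gives the coefficients c_0, ..., c_3.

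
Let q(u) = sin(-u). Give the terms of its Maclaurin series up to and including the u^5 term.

-u^5/120 + u^3/6 - u

q(0) = 0
q′(0) = -1
q′′(0) = 0
q′′′(0) = 1
q^(4)(0) = 0
q^(5)(0) = -1
The Taylor polynomial is Σ q^(k)(0)/k! · u^k.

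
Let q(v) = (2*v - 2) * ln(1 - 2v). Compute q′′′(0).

Shift and add copies of the series according to the polynomial's terms.
The coefficient of v^3 in the expansion is 4/3, so q′′′(0) = 3! * (4/3) = 8.

8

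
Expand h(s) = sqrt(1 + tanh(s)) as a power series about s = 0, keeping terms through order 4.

Plug the Maclaurin series of the inner function into that of the outer and collect terms.
h(0) = 1
h′(0) = 1/2
h′′(0) = -1/4
h′′′(0) = -5/8
h^(4)(0) = 17/16

17*s^4/384 - 5*s^3/48 - s^2/8 + s/2 + 1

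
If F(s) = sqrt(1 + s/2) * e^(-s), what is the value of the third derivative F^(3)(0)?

-1/64

Expand each factor separately, then convolve coefficients.
The coefficient of s^3 in the expansion is -1/384, so F′′′(0) = 3! * (-1/384) = -1/64.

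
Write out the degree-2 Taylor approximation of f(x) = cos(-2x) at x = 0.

1 - 2*x^2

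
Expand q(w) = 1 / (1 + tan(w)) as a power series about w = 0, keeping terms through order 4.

5*w^4/3 - 4*w^3/3 + w^2 - w + 1

Expand as Σ (-1)^k u^k with u equal to the inner function's series.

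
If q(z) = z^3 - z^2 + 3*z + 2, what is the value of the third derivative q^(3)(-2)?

The coefficient of (z + 2)^3 in the expansion is 1, so q′′′(-2) = 3! * (1) = 6.

6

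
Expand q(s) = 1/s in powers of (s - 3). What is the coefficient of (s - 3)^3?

c_3 = q′′′(3)/3! = -1/81.

-1/81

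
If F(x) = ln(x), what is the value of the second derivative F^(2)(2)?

-1/4

The coefficient of (x - 2)^2 in the expansion is -1/8, so F′′(2) = 2! * (-1/8) = -1/4.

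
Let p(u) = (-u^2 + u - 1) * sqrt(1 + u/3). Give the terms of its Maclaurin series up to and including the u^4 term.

Multiply each power in the prefactor through the base expansion.
p(0) = -1
p′(0) = 5/6
p′′(0) = -59/36
p′′′(0) = -79/72
p^(4)(0) = 173/432

173*u^4/10368 - 79*u^3/432 - 59*u^2/72 + 5*u/6 - 1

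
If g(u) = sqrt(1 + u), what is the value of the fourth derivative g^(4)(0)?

Compute the successive derivatives at the expansion point and divide by k!.
From the series, [u^4] g = -5/128; multiply by 4! = 24 to get -15/16.

-15/16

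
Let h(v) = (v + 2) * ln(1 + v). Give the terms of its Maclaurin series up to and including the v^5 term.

3*v^5/20 - v^4/6 + v^3/6 + 2*v

Multiply each power in the prefactor through the base expansion.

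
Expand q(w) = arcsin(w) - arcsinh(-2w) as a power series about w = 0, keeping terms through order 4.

Combine the two series term by term.
q(0) = 0
q′(0) = 3
q′′(0) = 0
q′′′(0) = -7
q^(4)(0) = 0
Then c_k = q^(k)(0)/k! gives each Taylor coefficient.

-7*w^3/6 + 3*w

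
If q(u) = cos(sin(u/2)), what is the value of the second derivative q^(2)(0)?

-1/4

Plug the Maclaurin series of the inner function into that of the outer and collect terms.
From the series, [u^2] q = -1/8; multiply by 2! = 2 to get -1/4.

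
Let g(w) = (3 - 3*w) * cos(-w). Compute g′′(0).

-3

Distribute the polynomial across the series and collect like powers.
The coefficient of w^2 in the expansion is -3/2, so g′′(0) = 2! * (-3/2) = -3.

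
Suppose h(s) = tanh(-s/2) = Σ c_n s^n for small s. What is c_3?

1/24

h(0) = 0
h′(0) = -1/2
h′′(0) = 0
h′′′(0) = 1/4
So c_3 = h′′′(0)/3! = 1/24.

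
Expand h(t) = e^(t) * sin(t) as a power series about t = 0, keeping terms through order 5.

-t^5/30 + t^3/3 + t^2 + t

Expand each factor separately, then convolve coefficients.
[t^0] = 0;  [t^1] = 1;  [t^2] = 1;  [t^3] = 1/3;  [t^4] = 0;  [t^5] = -1/30.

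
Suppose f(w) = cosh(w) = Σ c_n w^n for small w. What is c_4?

Apply the Taylor formula c_k = f^(k)(a)/k!.

1/24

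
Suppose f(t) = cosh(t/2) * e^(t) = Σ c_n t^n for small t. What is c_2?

Expand each factor separately, then convolve coefficients.
f(0) = 1
f′(0) = 1
f′′(0) = 5/4

5/8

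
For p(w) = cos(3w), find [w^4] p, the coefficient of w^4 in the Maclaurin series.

27/8

p(0) = 1
p′(0) = 0
p′′(0) = -9
p′′′(0) = 0
p^(4)(0) = 81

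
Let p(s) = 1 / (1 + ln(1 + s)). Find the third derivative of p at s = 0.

Write 1/(1+u) = 1 - u + u^2 - u^3 + ... and substitute the series for u.
The coefficient of s^3 in the expansion is -7/3, so p′′′(0) = 3! * (-7/3) = -14.

-14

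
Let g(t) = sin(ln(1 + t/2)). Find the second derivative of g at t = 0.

-1/4

Compose series: expand the inner function first, then feed it into the outer expansion.
From the series, [t^2] g = -1/8; multiply by 2! = 2 to get -1/4.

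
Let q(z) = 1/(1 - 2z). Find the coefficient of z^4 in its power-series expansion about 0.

Differentiate repeatedly and evaluate at the center.
So c_4 = q^(4)(0)/4! = 16.

16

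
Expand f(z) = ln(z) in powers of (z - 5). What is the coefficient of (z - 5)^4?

Use the known series and substitute for the argument.

-1/2500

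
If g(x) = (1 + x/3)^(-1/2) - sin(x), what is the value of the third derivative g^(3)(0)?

67/72

Expand each term separately and add.
The coefficient of x^3 in the expansion is 67/432, so g′′′(0) = 3! * (67/432) = 67/72.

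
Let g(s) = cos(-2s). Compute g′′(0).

The coefficient of s^2 in the expansion is -2, so g′′(0) = 2! * (-2) = -4.

-4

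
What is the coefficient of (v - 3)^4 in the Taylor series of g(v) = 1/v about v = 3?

1/243

Use the known series and substitute for the argument.
g(3) = 1/3
g′(3) = -1/9
g′′(3) = 2/27
g′′′(3) = -2/27
g^(4)(3) = 8/81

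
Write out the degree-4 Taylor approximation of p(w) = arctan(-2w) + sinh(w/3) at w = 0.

Expand each term separately and add.
p(0) = 0
p′(0) = -5/3
p′′(0) = 0
p′′′(0) = 433/27
p^(4)(0) = 0
Dividing each by k! gives the coefficients c_0, ..., c_4.

433*w^3/162 - 5*w/3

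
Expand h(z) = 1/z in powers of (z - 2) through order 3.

-(z - 2)^3/16 + (z - 2)^2/8 - (z - 2)/4 + 1/2

h(2) = 1/2
h′(2) = -1/4
h′′(2) = 1/4
h′′′(2) = -3/8
Dividing each by k! gives the coefficients c_0, ..., c_3.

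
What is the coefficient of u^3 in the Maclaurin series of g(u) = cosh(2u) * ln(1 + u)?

Write out both Maclaurin series and multiply, keeping only the needed powers.
g(0) = 0
g′(0) = 1
g′′(0) = -1
g′′′(0) = 14
So c_3 = g′′′(0)/3! = 7/3.

7/3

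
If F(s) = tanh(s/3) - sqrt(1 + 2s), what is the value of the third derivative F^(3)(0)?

Expand each term separately and add.
The coefficient of s^3 in the expansion is -83/162, so F′′′(0) = 3! * (-83/162) = -83/27.

-83/27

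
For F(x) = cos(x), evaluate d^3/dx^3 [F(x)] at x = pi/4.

From the series, [(x - pi/4)^3] F = sqrt(2)/12; multiply by 3! = 6 to get sqrt(2)/2.

sqrt(2)/2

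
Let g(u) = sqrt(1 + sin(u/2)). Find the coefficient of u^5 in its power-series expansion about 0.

1/122880

Plug the Maclaurin series of the inner function into that of the outer and collect terms.
[u^0] = 1;  [u^1] = 1/4;  [u^2] = -1/32;  [u^3] = -1/384;  [u^4] = 1/6144;  [u^5] = 1/122880.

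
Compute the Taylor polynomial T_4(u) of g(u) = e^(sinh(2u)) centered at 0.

10*u^4/3 + 8*u^3/3 + 2*u^2 + 2*u + 1

Plug the Maclaurin series of the inner function into that of the outer and collect terms.
g(0) = 1
g′(0) = 2
g′′(0) = 4
g′′′(0) = 16
g^(4)(0) = 80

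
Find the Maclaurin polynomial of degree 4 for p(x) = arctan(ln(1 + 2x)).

4*x^4 - 2*x^2 + 2*x

Let u equal the inner series; expand the outer function in u and truncate.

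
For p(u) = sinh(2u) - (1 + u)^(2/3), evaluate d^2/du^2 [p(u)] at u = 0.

2/9

Expand each term separately and add.
The coefficient of u^2 in the expansion is 1/9, so p′′(0) = 2! * (1/9) = 2/9.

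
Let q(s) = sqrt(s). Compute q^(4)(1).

-15/16

The coefficient of (s - 1)^4 in the expansion is -5/128, so q^(4)(1) = 4! * (-5/128) = -15/16.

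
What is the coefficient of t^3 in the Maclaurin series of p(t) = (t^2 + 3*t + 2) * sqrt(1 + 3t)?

Shift and add copies of the series according to the polynomial's terms.
[t^0] = 2;  [t^1] = 6;  [t^2] = 13/4;  [t^3] = 3/2.

3/2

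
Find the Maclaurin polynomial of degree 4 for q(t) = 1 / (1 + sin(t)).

Expand as Σ (-1)^k u^k with u equal to the inner function's series.

2*t^4/3 - 5*t^3/6 + t^2 - t + 1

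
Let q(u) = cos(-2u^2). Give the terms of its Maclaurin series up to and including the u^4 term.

1 - 2*u^4

Differentiate repeatedly and evaluate at the center.
q(0) = 1
q′(0) = 0
q′′(0) = 0
q′′′(0) = 0
q^(4)(0) = -48
Dividing each by k! gives the coefficients c_0, ..., c_4.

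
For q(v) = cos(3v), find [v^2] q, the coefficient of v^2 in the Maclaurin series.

-9/2

q(0) = 1
q′(0) = 0
q′′(0) = -9
So c_2 = q′′(0)/2! = -9/2.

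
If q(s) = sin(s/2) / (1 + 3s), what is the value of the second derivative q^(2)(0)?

-3

Write out both Maclaurin series and multiply, keeping only the needed powers.
From the series, [s^2] q = -3/2; multiply by 2! = 2 to get -3.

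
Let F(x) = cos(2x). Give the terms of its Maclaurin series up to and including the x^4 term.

2*x^4/3 - 2*x^2 + 1

F(0) = 1
F′(0) = 0
F′′(0) = -4
F′′′(0) = 0
F^(4)(0) = 16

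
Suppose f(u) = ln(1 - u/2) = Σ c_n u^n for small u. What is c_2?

c_2 = f′′(0)/2! = -1/8.

-1/8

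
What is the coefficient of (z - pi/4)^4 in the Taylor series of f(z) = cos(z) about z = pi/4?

Compute the successive derivatives at the expansion point and divide by k!.
[(z - pi/4)^0] = sqrt(2)/2;  [(z - pi/4)^1] = -sqrt(2)/2;  [(z - pi/4)^2] = -sqrt(2)/4;  [(z - pi/4)^3] = sqrt(2)/12;  [(z - pi/4)^4] = sqrt(2)/48.
So c_4 = f^(4)(pi/4)/4! = sqrt(2)/48.

sqrt(2)/48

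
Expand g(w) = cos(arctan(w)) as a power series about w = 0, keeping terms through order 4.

Compose series: expand the inner function first, then feed it into the outer expansion.
[w^0] = 1;  [w^1] = 0;  [w^2] = -1/2;  [w^3] = 0;  [w^4] = 3/8.

3*w^4/8 - w^2/2 + 1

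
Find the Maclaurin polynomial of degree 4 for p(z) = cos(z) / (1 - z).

Write out both Maclaurin series and multiply, keeping only the needed powers.
[z^0] = 1;  [z^1] = 1;  [z^2] = 1/2;  [z^3] = 1/2;  [z^4] = 13/24.

13*z^4/24 + z^3/2 + z^2/2 + z + 1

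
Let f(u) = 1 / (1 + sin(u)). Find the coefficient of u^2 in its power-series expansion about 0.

Use the geometric series for the reciprocal, then substitute.
[u^0] = 1;  [u^1] = -1;  [u^2] = 1.
So c_2 = f′′(0)/2! = 1.

1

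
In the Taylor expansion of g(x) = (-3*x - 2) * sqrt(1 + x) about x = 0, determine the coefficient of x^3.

1/4

Shift and add copies of the series according to the polynomial's terms.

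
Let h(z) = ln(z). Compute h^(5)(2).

From the series, [(z - 2)^5] h = 1/160; multiply by 5! = 120 to get 3/4.

3/4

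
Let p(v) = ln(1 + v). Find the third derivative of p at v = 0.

2

The coefficient of v^3 in the expansion is 1/3, so p′′′(0) = 3! * (1/3) = 2.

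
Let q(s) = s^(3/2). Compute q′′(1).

3/4

The coefficient of (s - 1)^2 in the expansion is 3/8, so q′′(1) = 2! * (3/8) = 3/4.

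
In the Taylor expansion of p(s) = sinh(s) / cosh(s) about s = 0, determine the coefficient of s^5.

2/15

Invert the denominator's series and multiply.
[s^0] = 0;  [s^1] = 1;  [s^2] = 0;  [s^3] = -1/3;  [s^4] = 0;  [s^5] = 2/15.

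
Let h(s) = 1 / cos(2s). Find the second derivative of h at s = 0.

Divide the numerator series by the denominator series (power-series long division).
The coefficient of s^2 in the expansion is 2, so h′′(0) = 2! * (2) = 4.

4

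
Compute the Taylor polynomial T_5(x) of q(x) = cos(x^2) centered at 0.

Differentiate repeatedly and evaluate at the center.

1 - x^4/2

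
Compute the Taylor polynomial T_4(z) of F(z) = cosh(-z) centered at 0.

z^4/24 + z^2/2 + 1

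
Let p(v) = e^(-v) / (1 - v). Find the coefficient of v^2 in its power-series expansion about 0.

1/2

Use 1/(1 - r) = Σ r^k on the denominator, then take the Cauchy product.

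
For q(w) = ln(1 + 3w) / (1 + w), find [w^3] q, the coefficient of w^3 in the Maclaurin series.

Expand each factor separately, then convolve coefficients.
q(0) = 0
q′(0) = 3
q′′(0) = -15
q′′′(0) = 99
Dividing each by k! gives the coefficients c_0, ..., c_3.

33/2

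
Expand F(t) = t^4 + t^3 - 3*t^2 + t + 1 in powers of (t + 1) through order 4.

(t + 1)^4 - 3*(t + 1)^3 + 6*(t + 1) - 3

Compute the successive derivatives at the expansion point and divide by k!.
F(-1) = -3
F′(-1) = 6
F′′(-1) = 0
F′′′(-1) = -18
F^(4)(-1) = 24
Then c_k = F^(k)(-1)/k! gives each Taylor coefficient.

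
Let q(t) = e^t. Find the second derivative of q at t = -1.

Use the known series and substitute for the argument.
From the series, [(t + 1)^2] q = e^(-1)/2; multiply by 2! = 2 to get e^(-1).

e^(-1)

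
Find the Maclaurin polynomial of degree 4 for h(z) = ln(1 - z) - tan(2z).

-z^4/4 - 3*z^3 - z^2/2 - 3*z

Add the two expansions coefficient-wise.
h(0) = 0
h′(0) = -3
h′′(0) = -1
h′′′(0) = -18
h^(4)(0) = -6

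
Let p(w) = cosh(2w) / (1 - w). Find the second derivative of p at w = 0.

Expand each factor separately, then convolve coefficients.
From the series, [w^2] p = 3; multiply by 2! = 2 to get 6.

6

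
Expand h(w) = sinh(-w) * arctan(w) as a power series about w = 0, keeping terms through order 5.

Take the Cauchy product of the two expansions.
h(0) = 0
h′(0) = 0
h′′(0) = -2
h′′′(0) = 0
h^(4)(0) = 4
h^(5)(0) = 0
The Taylor polynomial is Σ h^(k)(0)/k! · w^k.

w^4/6 - w^2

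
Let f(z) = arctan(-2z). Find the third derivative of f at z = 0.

The coefficient of z^3 in the expansion is 8/3, so f′′′(0) = 3! * (8/3) = 16.

16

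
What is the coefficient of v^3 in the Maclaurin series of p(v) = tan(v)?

1/3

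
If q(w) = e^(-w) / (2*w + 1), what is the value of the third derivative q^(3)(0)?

Multiply the numerator's expansion by the denominator's geometric series.
From the series, [w^3] q = -79/6; multiply by 3! = 6 to get -79.

-79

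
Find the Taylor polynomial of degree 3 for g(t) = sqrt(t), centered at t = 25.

(t - 25)^3/50000 - (t - 25)^2/1000 + (t - 25)/10 + 5

g(25) = 5
g′(25) = 1/10
g′′(25) = -1/500
g′′′(25) = 3/25000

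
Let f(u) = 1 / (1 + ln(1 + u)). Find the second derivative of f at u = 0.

3

Write 1/(1+u) = 1 - u + u^2 - u^3 + ... and substitute the series for u.
The coefficient of u^2 in the expansion is 3/2, so f′′(0) = 2! * (3/2) = 3.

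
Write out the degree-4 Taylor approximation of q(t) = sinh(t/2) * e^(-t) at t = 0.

Take the Cauchy product of the two expansions.
q(0) = 0
q′(0) = 1/2
q′′(0) = -1
q′′′(0) = 13/8
q^(4)(0) = -5/2

-5*t^4/48 + 13*t^3/48 - t^2/2 + t/2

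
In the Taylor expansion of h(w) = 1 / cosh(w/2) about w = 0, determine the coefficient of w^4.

5/384

Divide the numerator series by the denominator series (power-series long division).
h(0) = 1
h′(0) = 0
h′′(0) = -1/4
h′′′(0) = 0
h^(4)(0) = 5/16
So c_4 = h^(4)(0)/4! = 5/384.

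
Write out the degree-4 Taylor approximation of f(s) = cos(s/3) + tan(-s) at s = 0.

Combine the two series term by term.
[s^0] = 1;  [s^1] = -1;  [s^2] = -1/18;  [s^3] = -1/3;  [s^4] = 1/1944.

s^4/1944 - s^3/3 - s^2/18 - s + 1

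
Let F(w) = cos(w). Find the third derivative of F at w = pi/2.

From the series, [(w - pi/2)^3] F = 1/6; multiply by 3! = 6 to get 1.

1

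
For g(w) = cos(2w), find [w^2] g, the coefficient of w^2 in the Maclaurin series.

[w^0] = 1;  [w^1] = 0;  [w^2] = -2.

-2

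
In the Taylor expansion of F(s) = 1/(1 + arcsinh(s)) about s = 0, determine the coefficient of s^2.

Plug the Maclaurin series of the inner function into that of the outer and collect terms.
F(0) = 1
F′(0) = -1
F′′(0) = 2
So c_2 = F′′(0)/2! = 1.

1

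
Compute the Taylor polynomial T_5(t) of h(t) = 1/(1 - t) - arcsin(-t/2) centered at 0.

1283*t^5/1280 + t^4 + 49*t^3/48 + t^2 + 3*t/2 + 1

Combine the two series term by term.
h(0) = 1
h′(0) = 3/2
h′′(0) = 2
h′′′(0) = 49/8
h^(4)(0) = 24
h^(5)(0) = 3849/32
Dividing each by k! gives the coefficients c_0, ..., c_5.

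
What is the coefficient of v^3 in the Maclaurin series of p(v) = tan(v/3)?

1/81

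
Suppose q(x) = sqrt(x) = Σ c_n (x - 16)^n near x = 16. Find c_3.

[(x - 16)^0] = 4;  [(x - 16)^1] = 1/8;  [(x - 16)^2] = -1/512;  [(x - 16)^3] = 1/16384.
So c_3 = q′′′(16)/3! = 1/16384.

1/16384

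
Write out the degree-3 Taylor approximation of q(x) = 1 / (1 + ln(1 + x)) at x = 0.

Expand as Σ (-1)^k u^k with u equal to the inner function's series.

-7*x^3/3 + 3*x^2/2 - x + 1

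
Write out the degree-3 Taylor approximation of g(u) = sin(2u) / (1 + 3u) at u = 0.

Expand each factor separately, then convolve coefficients.
[u^0] = 0;  [u^1] = 2;  [u^2] = -6;  [u^3] = 50/3.

50*u^3/3 - 6*u^2 + 2*u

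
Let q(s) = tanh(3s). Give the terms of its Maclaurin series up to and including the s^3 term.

-9*s^3 + 3*s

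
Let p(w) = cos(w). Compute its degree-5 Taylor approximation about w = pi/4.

Differentiate repeatedly and evaluate at the center.
p(pi/4) = sqrt(2)/2
p′(pi/4) = -sqrt(2)/2
p′′(pi/4) = -sqrt(2)/2
p′′′(pi/4) = sqrt(2)/2
p^(4)(pi/4) = sqrt(2)/2
p^(5)(pi/4) = -sqrt(2)/2
Then c_k = p^(k)(pi/4)/k! gives each Taylor coefficient.

-sqrt(2)*(w - pi/4)^5/240 + sqrt(2)*(w - pi/4)^4/48 + sqrt(2)*(w - pi/4)^3/12 - sqrt(2)*(w - pi/4)^2/4 - sqrt(2)*(w - pi/4)/2 + sqrt(2)/2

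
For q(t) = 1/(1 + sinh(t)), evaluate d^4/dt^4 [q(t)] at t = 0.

32

Let u equal the inner series; expand the outer function in u and truncate.
From the series, [t^4] q = 4/3; multiply by 4! = 24 to get 32.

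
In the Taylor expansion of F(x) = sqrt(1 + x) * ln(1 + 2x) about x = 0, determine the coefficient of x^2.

-1

Multiply the two series term by term and collect like powers.
[x^0] = 0;  [x^1] = 2;  [x^2] = -1.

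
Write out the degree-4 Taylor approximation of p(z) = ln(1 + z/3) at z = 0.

-z^4/324 + z^3/81 - z^2/18 + z/3

p(0) = 0
p′(0) = 1/3
p′′(0) = -1/9
p′′′(0) = 2/27
p^(4)(0) = -2/27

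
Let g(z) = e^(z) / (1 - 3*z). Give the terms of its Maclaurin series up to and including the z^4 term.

Use 1/(1 - r) = Σ r^k on the denominator, then take the Cauchy product.
[z^0] = 1;  [z^1] = 4;  [z^2] = 25/2;  [z^3] = 113/3;  [z^4] = 2713/24.

2713*z^4/24 + 113*z^3/3 + 25*z^2/2 + 4*z + 1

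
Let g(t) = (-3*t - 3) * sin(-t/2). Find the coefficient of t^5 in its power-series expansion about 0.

Multiply each power in the prefactor through the base expansion.

1/1280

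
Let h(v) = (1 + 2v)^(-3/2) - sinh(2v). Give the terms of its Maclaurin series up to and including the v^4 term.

Expand each term separately and add.
h(0) = 1
h′(0) = -5
h′′(0) = 15
h′′′(0) = -113
h^(4)(0) = 945

315*v^4/8 - 113*v^3/6 + 15*v^2/2 - 5*v + 1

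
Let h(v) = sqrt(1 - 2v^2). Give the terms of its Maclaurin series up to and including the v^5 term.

-v^4/2 - v^2 + 1

Apply the Taylor formula c_k = f^(k)(a)/k!.
h(0) = 1
h′(0) = 0
h′′(0) = -2
h′′′(0) = 0
h^(4)(0) = -12
h^(5)(0) = 0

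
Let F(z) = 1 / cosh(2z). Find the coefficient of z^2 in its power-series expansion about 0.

Invert the denominator's series and multiply.
F(0) = 1
F′(0) = 0
F′′(0) = -4
The Taylor polynomial is Σ F^(k)(0)/k! · z^k.

-2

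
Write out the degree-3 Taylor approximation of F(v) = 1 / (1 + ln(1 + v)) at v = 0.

-7*v^3/3 + 3*v^2/2 - v + 1

Expand as Σ (-1)^k u^k with u equal to the inner function's series.
F(0) = 1
F′(0) = -1
F′′(0) = 3
F′′′(0) = -14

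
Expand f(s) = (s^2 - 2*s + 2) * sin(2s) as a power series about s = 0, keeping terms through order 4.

8*s^4/3 - 2*s^3/3 - 4*s^2 + 4*s

Distribute the polynomial across the series and collect like powers.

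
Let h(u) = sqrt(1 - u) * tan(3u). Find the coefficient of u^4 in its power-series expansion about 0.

-75/16

Write out both Maclaurin series and multiply, keeping only the needed powers.
h(0) = 0
h′(0) = 3
h′′(0) = -3
h′′′(0) = 207/4
h^(4)(0) = -225/2
So c_4 = h^(4)(0)/4! = -75/16.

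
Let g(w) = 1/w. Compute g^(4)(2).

From the series, [(w - 2)^4] g = 1/32; multiply by 4! = 24 to get 3/4.

3/4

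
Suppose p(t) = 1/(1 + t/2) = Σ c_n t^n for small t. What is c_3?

p(0) = 1
p′(0) = -1/2
p′′(0) = 1/2
p′′′(0) = -3/4

-1/8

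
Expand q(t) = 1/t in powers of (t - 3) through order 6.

(t - 3)^6/2187 - (t - 3)^5/729 + (t - 3)^4/243 - (t - 3)^3/81 + (t - 3)^2/27 - (t - 3)/9 + 1/3

Use the known series and substitute for the argument.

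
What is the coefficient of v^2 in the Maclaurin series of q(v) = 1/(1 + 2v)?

q(0) = 1
q′(0) = -2
q′′(0) = 8
Dividing each by k! gives the coefficients c_0, ..., c_2.

4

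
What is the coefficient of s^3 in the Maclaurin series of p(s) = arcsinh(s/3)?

-1/162

Use the known series and substitute for the argument.
p(0) = 0
p′(0) = 1/3
p′′(0) = 0
p′′′(0) = -1/27
Then c_k = p^(k)(0)/k! gives each Taylor coefficient.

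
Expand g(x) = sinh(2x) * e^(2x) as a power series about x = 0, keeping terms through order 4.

Take the Cauchy product of the two expansions.
[x^0] = 0;  [x^1] = 2;  [x^2] = 4;  [x^3] = 16/3;  [x^4] = 16/3.

16*x^4/3 + 16*x^3/3 + 4*x^2 + 2*x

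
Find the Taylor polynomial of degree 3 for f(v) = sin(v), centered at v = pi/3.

-(v - pi/3)^3/12 - sqrt(3)*(v - pi/3)^2/4 + (v - pi/3)/2 + sqrt(3)/2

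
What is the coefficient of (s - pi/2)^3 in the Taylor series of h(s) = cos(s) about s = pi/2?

h(pi/2) = 0
h′(pi/2) = -1
h′′(pi/2) = 0
h′′′(pi/2) = 1
Then c_k = h^(k)(pi/2)/k! gives each Taylor coefficient.

1/6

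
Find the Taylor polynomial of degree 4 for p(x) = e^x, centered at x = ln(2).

[(x - ln(2))^0] = 2;  [(x - ln(2))^1] = 2;  [(x - ln(2))^2] = 1;  [(x - ln(2))^3] = 1/3;  [(x - ln(2))^4] = 1/12.

(x - ln(2))^4/12 + (x - ln(2))^3/3 + (x - ln(2))^2 + 2*(x - ln(2)) + 2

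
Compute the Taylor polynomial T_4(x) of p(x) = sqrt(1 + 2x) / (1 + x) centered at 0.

Multiply the two series term by term and collect like powers.

-13*x^4/8 + x^3 - x^2/2 + 1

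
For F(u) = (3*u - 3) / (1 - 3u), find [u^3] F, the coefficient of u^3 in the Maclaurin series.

-54

Distribute the polynomial across the series and collect like powers.
[u^0] = -3;  [u^1] = -6;  [u^2] = -18;  [u^3] = -54.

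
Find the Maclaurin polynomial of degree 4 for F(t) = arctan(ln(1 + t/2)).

Substitute the inner expansion into the outer series and collect powers.

t^4/64 - t^2/8 + t/2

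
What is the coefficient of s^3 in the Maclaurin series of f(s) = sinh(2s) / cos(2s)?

Divide the numerator series by the denominator series (power-series long division).
f(0) = 0
f′(0) = 2
f′′(0) = 0
f′′′(0) = 32
So c_3 = f′′′(0)/3! = 16/3.

16/3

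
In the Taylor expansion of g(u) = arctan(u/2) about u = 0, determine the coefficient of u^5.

Differentiate repeatedly and evaluate at the center.
[u^0] = 0;  [u^1] = 1/2;  [u^2] = 0;  [u^3] = -1/24;  [u^4] = 0;  [u^5] = 1/160.
So c_5 = g^(5)(0)/5! = 1/160.

1/160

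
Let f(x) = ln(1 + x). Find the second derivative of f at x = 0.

Compute the successive derivatives at the expansion point and divide by k!.
From the series, [x^2] f = -1/2; multiply by 2! = 2 to get -1.

-1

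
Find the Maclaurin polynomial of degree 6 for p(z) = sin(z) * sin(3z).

Take the Cauchy product of the two expansions.
[z^0] = 0;  [z^1] = 0;  [z^2] = 3;  [z^3] = 0;  [z^4] = -5;  [z^5] = 0;  [z^6] = 14/5.

14*z^6/5 - 5*z^4 + 3*z^2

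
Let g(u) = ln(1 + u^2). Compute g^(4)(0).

Differentiate repeatedly and evaluate at the center.
The coefficient of u^4 in the expansion is -1/2, so g^(4)(0) = 4! * (-1/2) = -12.

-12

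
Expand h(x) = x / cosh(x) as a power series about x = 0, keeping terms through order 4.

-x^3/2 + x

Write the quotient as an unknown series and match coefficients against numerator = denominator · series.
h(0) = 0
h′(0) = 1
h′′(0) = 0
h′′′(0) = -3
h^(4)(0) = 0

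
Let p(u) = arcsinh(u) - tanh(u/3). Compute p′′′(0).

Combine the two series term by term.
The coefficient of u^3 in the expansion is -25/162, so p′′′(0) = 3! * (-25/162) = -25/27.

-25/27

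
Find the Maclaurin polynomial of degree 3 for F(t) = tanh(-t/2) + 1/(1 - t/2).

t^3/6 + t^2/4 + 1

Expand each term separately and add.
[t^0] = 1;  [t^1] = 0;  [t^2] = 1/4;  [t^3] = 1/6.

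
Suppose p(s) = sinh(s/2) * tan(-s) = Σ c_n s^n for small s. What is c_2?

-1/2

Multiply the two series term by term and collect like powers.
p(0) = 0
p′(0) = 0
p′′(0) = -1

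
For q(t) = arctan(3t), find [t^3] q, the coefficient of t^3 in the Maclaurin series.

-9

q(0) = 0
q′(0) = 3
q′′(0) = 0
q′′′(0) = -54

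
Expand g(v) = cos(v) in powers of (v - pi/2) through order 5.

g(pi/2) = 0
g′(pi/2) = -1
g′′(pi/2) = 0
g′′′(pi/2) = 1
g^(4)(pi/2) = 0
g^(5)(pi/2) = -1

-(v - pi/2)^5/120 + (v - pi/2)^3/6 - (v - pi/2)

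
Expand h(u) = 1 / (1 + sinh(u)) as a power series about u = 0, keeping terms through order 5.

-181*u^5/120 + 4*u^4/3 - 7*u^3/6 + u^2 - u + 1

Use the geometric series for the reciprocal, then substitute.
h(0) = 1
h′(0) = -1
h′′(0) = 2
h′′′(0) = -7
h^(4)(0) = 32
h^(5)(0) = -181
Then c_k = h^(k)(0)/k! gives each Taylor coefficient.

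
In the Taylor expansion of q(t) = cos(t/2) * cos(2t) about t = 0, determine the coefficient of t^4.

Take the Cauchy product of the two expansions.
[t^0] = 1;  [t^1] = 0;  [t^2] = -17/8;  [t^3] = 0;  [t^4] = 353/384.

353/384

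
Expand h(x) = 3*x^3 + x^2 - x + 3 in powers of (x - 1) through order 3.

3*(x - 1)^3 + 10*(x - 1)^2 + 10*(x - 1) + 6

[(x - 1)^0] = 6;  [(x - 1)^1] = 10;  [(x - 1)^2] = 10;  [(x - 1)^3] = 3.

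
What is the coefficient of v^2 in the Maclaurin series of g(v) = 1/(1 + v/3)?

[v^0] = 1;  [v^1] = -1/3;  [v^2] = 1/9.
So c_2 = g′′(0)/2! = 1/9.

1/9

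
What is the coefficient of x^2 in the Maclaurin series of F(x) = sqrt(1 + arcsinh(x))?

-1/8

Compose series: expand the inner function first, then feed it into the outer expansion.
F(0) = 1
F′(0) = 1/2
F′′(0) = -1/4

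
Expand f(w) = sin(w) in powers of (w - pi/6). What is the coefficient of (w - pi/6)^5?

Differentiate repeatedly and evaluate at the center.
So c_5 = f^(5)(pi/6)/5! = sqrt(3)/240.

sqrt(3)/240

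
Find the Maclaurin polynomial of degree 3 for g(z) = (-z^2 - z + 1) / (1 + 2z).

-10*z^3 + 5*z^2 - 3*z + 1

Shift and add copies of the series according to the polynomial's terms.
[z^0] = 1;  [z^1] = -3;  [z^2] = 5;  [z^3] = -10.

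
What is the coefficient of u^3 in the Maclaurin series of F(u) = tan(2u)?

8/3

F(0) = 0
F′(0) = 2
F′′(0) = 0
F′′′(0) = 16
Dividing each by k! gives the coefficients c_0, ..., c_3.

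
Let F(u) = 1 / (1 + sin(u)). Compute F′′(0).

Use the geometric series for the reciprocal, then substitute.
The coefficient of u^2 in the expansion is 1, so F′′(0) = 2! * (1) = 2.

2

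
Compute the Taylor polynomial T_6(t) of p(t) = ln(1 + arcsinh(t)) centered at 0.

Substitute the inner expansion into the outer series and collect powers.

-4*t^6/45 + 13*t^5/120 - t^4/12 + t^3/6 - t^2/2 + t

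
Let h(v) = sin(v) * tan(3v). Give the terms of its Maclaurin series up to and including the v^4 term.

17*v^4/2 + 3*v^2

Take the Cauchy product of the two expansions.
h(0) = 0
h′(0) = 0
h′′(0) = 6
h′′′(0) = 0
h^(4)(0) = 204
Dividing each by k! gives the coefficients c_0, ..., c_4.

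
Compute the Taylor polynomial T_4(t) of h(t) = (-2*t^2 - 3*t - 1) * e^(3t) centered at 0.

Shift and add copies of the series according to the polynomial's terms.
[t^0] = -1;  [t^1] = -6;  [t^2] = -31/2;  [t^3] = -24;  [t^4] = -207/8.

-207*t^4/8 - 24*t^3 - 31*t^2/2 - 6*t - 1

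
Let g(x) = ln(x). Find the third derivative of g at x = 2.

Compute the successive derivatives at the expansion point and divide by k!.
The coefficient of (x - 2)^3 in the expansion is 1/24, so g′′′(2) = 3! * (1/24) = 1/4.

1/4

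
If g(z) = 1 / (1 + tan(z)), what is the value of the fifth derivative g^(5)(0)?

Expand as Σ (-1)^k u^k with u equal to the inner function's series.
From the series, [z^5] g = -32/15; multiply by 5! = 120 to get -256.

-256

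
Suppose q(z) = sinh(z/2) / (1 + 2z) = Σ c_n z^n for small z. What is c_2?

Write out both Maclaurin series and multiply, keeping only the needed powers.
So c_2 = q′′(0)/2! = -1.

-1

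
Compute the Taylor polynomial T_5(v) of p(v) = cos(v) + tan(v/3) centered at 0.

Combine the two series term by term.

2*v^5/3645 + v^4/24 + v^3/81 - v^2/2 + v/3 + 1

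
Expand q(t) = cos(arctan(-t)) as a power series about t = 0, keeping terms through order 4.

Compose series: expand the inner function first, then feed it into the outer expansion.
[t^0] = 1;  [t^1] = 0;  [t^2] = -1/2;  [t^3] = 0;  [t^4] = 3/8.

3*t^4/8 - t^2/2 + 1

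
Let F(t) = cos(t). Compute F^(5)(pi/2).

Apply the Taylor formula c_k = f^(k)(a)/k!.
The coefficient of (t - pi/2)^5 in the expansion is -1/120, so F^(5)(pi/2) = 5! * (-1/120) = -1.

-1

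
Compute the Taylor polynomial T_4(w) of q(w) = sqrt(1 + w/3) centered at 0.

-5*w^4/10368 + w^3/432 - w^2/72 + w/6 + 1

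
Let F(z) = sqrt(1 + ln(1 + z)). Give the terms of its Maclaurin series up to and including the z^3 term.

Plug the Maclaurin series of the inner function into that of the outer and collect terms.
F(0) = 1
F′(0) = 1/2
F′′(0) = -3/4
F′′′(0) = 17/8

17*z^3/48 - 3*z^2/8 + z/2 + 1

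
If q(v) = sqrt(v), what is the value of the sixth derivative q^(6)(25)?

The coefficient of (v - 25)^6 in the expansion is -21/50000000000, so q^(6)(25) = 6! * (-21/50000000000) = -189/625000000.

-189/625000000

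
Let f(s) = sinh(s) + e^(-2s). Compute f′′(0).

Add the two expansions coefficient-wise.
From the series, [s^2] f = 2; multiply by 2! = 2 to get 4.

4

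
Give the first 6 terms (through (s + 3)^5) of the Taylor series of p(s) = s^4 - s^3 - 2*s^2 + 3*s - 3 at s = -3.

(s + 3)^4 - 13*(s + 3)^3 + 61*(s + 3)^2 - 120*(s + 3) + 78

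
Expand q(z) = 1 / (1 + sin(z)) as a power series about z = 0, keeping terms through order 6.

17*z^6/45 - 61*z^5/120 + 2*z^4/3 - 5*z^3/6 + z^2 - z + 1

Expand as Σ (-1)^k u^k with u equal to the inner function's series.
q(0) = 1
q′(0) = -1
q′′(0) = 2
q′′′(0) = -5
q^(4)(0) = 16
q^(5)(0) = -61
q^(6)(0) = 272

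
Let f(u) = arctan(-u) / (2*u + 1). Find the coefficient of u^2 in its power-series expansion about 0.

2

Multiply the numerator's expansion by the denominator's geometric series.
f(0) = 0
f′(0) = -1
f′′(0) = 4
So c_2 = f′′(0)/2! = 2.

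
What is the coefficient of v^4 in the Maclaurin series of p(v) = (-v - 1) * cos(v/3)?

-1/1944

Distribute the polynomial across the series and collect like powers.
[v^0] = -1;  [v^1] = -1;  [v^2] = 1/18;  [v^3] = 1/18;  [v^4] = -1/1944.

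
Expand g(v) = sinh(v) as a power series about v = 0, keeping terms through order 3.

Use the known series and substitute for the argument.
g(0) = 0
g′(0) = 1
g′′(0) = 0
g′′′(0) = 1

v^3/6 + v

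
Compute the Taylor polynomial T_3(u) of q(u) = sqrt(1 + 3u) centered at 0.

[u^0] = 1;  [u^1] = 3/2;  [u^2] = -9/8;  [u^3] = 27/16.

27*u^3/16 - 9*u^2/8 + 3*u/2 + 1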